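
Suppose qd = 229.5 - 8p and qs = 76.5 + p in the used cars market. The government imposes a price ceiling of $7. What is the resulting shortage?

Equilibrium price would be p* = 17, so the ceiling at 7 binds.
At p = 7: qd = 229.5 − 8(7) = 173.5, qs = 76.5 + 1(7) = 83.5.
Shortage = 173.5 − 83.5 = 90.

Shortage = 90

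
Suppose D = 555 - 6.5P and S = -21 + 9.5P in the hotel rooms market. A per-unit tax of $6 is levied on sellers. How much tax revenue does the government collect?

Tax revenue = 1787.0625

Pre-tax equilibrium: P* = 36, Q* = 321.
Tax on sellers shifts supply to S = -21 + 9.5(P − 6) = -78 + 9.5P.
555 - 6.5P = -78 + 9.5P gives buyer price Pb = 39.5625; sellers receive Ps = 39.5625 − 6 = 33.5625.
New quantity: Q = 555 − 6.5(39.5625) = 297.84375.
Revenue = 6 × 297.84375 = 1787.0625.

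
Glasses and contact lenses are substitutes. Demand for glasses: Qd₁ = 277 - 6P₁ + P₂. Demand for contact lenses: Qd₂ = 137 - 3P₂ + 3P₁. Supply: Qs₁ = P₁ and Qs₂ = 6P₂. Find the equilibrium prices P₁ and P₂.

P₁ = 263/6, P₂ = 179/6

Market 1: 277 - 6P₁ + P₂ = P₁ → 7P₁ - P₂ = 277.
Market 2: 9P₂ - 3P₁ = 137.
Eliminating P₂: 9×(1) + 1×(2) gives 60P₁ = 2630, so P₁ = 263/6.
Back-substitute into (2): P₂ = (137 + 3×263/6) / 9 = 179/6.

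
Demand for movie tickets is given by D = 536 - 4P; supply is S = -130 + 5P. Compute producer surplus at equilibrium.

Producer surplus = 5760

Equilibrium: 536 - 4P = -130 + 5P gives P* = 74, Q* = 240.
Supply starts at P = 26 (where S = 0).
PS = ½(74 − 26)(240) = 5760.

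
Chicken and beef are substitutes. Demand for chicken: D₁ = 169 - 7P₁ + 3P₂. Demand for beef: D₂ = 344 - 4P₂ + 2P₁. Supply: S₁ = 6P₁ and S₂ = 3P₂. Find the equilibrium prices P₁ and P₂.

Market 1: 169 - 7P₁ + 3P₂ = 6P₁ → 13P₁ - 3P₂ = 169.
Market 2: 7P₂ - 2P₁ = 344.
Eliminating P₂: 7×(1) + 3×(2) gives 85P₁ = 2215, so P₁ = 443/17.
Back-substitute into (2): P₂ = (344 + 2×443/17) / 7 = 962/17.

P₁ = 443/17, P₂ = 962/17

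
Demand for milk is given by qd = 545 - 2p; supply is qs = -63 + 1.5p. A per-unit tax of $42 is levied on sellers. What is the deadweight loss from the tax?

Pre-tax equilibrium: p* = 1216/7, q* = 1383/7.
Tax on sellers shifts supply to qs = -63 + 1.5(p − 42) = -126 + 1.5p.
545 - 2p = -126 + 1.5p gives buyer price pb = 1342/7; sellers receive ps = 1342/7 − 42 = 1048/7.
New quantity: q = 545 − 2(1342/7) = 1131/7.
DWL = ½ × 42 × (1383/7 − 1131/7) = 756.

Deadweight loss = 756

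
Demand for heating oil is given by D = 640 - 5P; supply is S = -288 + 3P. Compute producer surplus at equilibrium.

Producer surplus = 600

Equilibrium: 640 - 5P = -288 + 3P gives P* = 116, Q* = 60.
Supply starts at P = 96 (where S = 0).
PS = ½(116 − 96)(60) = 600.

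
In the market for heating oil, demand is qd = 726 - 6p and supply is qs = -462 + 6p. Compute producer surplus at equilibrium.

Equilibrium: 726 - 6p = -462 + 6p gives p* = 99, q* = 132.
Supply starts at p = 77 (where qs = 0).
PS = ½(99 − 77)(132) = 1452.

Producer surplus = 1452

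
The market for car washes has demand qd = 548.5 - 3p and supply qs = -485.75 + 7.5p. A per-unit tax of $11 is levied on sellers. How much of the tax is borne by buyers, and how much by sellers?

Pre-tax equilibrium: p* = 98.5, q* = 253.
Tax on sellers shifts supply to qs = -485.75 + 7.5(p − 11) = -568.25 + 7.5p.
548.5 - 3p = -568.25 + 7.5p gives buyer price pb = 1489/14; sellers receive ps = 1489/14 − 11 = 1335/14.
New quantity: q = 548.5 − 3(1489/14) = 1606/7.
Buyer burden = 1489/14 − 98.5 = 55/7; seller burden = 98.5 − 1335/14 = 22/7.

Buyers bear 55/7, sellers bear 22/7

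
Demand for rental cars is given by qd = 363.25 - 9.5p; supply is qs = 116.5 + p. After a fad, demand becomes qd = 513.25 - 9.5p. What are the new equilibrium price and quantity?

Original equilibrium: p* = 23.5, q* = 140.
New equilibrium: 513.25 - 9.5p = 116.5 + p, so 396.75 = 10.5p and p' = 529/14; q' = 513.25 − 9.5(529/14) = 1080/7.

p' = 529/14, q' = 1080/7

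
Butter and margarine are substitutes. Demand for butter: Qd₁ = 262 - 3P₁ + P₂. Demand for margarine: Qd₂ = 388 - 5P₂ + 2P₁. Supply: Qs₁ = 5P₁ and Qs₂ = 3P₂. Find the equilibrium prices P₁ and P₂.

Market 1: 262 - 3P₁ + P₂ = 5P₁ → 8P₁ - P₂ = 262.
Market 2: 8P₂ - 2P₁ = 388.
Eliminating P₂: 8×(1) + 1×(2) gives 62P₁ = 2484, so P₁ = 1242/31.
Back-substitute into (2): P₂ = (388 + 2×1242/31) / 8 = 1814/31.

P₁ = 1242/31, P₂ = 1814/31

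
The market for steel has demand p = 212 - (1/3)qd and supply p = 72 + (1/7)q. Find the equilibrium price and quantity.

p* = 114, q* = 294

Set the two price expressions equal: 212 - (1/3)q = 72 + (1/7)q.
140 = (10/21)q, so q* = 294.
p* = 212 − (1/3)(294) = 114.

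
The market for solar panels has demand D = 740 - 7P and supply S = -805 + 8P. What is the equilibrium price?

Set D = S: 740 - 7P = -805 + 8P.
1545 = 15P, so P* = 103.
Q* = 740 − 7(103) = 19.

P* = 103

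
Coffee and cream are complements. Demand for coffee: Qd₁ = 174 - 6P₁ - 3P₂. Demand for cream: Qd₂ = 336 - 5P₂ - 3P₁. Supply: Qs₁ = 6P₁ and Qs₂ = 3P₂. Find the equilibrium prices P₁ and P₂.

P₁ = 128/29, P₂ = 1170/29

Market 1: 174 - 6P₁ - 3P₂ = 6P₁ → 12P₁ + 3P₂ = 174.
Market 2: 8P₂ + 3P₁ = 336.
Eliminating P₂: 8×(1) − 3×(2) gives 87P₁ = 384, so P₁ = 128/29.
Back-substitute into (2): P₂ = (336 − 3×128/29) / 8 = 1170/29.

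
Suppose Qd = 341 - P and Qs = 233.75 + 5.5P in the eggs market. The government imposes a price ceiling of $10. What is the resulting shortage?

Shortage = 42.25

Equilibrium price would be P* = 16.5, so the ceiling at 10 binds.
At P = 10: Qd = 341 − 1(10) = 331, Qs = 233.75 + 5.5(10) = 288.75.
Shortage = 331 − 288.75 = 42.25.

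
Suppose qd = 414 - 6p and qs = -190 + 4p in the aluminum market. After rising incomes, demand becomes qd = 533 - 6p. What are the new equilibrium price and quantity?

Original equilibrium: p* = 60.4, q* = 51.6.
New equilibrium: 533 - 6p = -190 + 4p, so 723 = 10p and p' = 72.3; q' = 533 − 6(72.3) = 99.2.

p' = 72.3, q' = 99.2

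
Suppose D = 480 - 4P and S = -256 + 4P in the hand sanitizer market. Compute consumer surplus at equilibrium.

Equilibrium: 480 - 4P = -256 + 4P gives P* = 92, Q* = 112.
Demand choke price (D = 0): P = 120.
CS = ½(120 − 92)(112) = 1568.

Consumer surplus = 1568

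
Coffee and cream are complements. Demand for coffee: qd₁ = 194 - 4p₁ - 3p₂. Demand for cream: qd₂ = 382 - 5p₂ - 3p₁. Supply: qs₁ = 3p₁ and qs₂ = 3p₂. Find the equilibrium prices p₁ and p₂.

Market 1: 194 - 4p₁ - 3p₂ = 3p₁ → 7p₁ + 3p₂ = 194.
Market 2: 8p₂ + 3p₁ = 382.
Eliminating p₂: 8×(1) − 3×(2) gives 47p₁ = 406, so p₁ = 406/47.
Back-substitute into (2): p₂ = (382 − 3×406/47) / 8 = 2092/47.

p₁ = 406/47, p₂ = 2092/47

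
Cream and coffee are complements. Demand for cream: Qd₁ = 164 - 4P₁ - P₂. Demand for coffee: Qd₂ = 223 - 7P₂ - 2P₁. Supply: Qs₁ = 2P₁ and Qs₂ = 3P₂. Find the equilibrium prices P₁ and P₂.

P₁ = 1417/58, P₂ = 505/29

Market 1: 164 - 4P₁ - P₂ = 2P₁ → 6P₁ + P₂ = 164.
Market 2: 10P₂ + 2P₁ = 223.
Eliminating P₂: 10×(1) − 1×(2) gives 58P₁ = 1417, so P₁ = 1417/58.
Back-substitute into (2): P₂ = (223 − 2×1417/58) / 10 = 505/29.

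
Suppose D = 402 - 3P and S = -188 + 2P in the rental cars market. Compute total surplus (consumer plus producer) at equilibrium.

Total surplus = 960

Equilibrium: 402 - 3P = -188 + 2P gives P* = 118, Q* = 48.
Demand choke price: P = 134; supply starts at P = 94.
CS = ½(134 − 118)(48) = 384; PS = ½(118 − 94)(48) = 576.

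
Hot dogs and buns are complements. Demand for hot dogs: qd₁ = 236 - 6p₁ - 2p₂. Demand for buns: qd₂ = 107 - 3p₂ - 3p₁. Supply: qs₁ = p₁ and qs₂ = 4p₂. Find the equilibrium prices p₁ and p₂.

p₁ = 1438/43, p₂ = 41/43

Market 1: 236 - 6p₁ - 2p₂ = p₁ → 7p₁ + 2p₂ = 236.
Market 2: 7p₂ + 3p₁ = 107.
Eliminating p₂: 7×(1) − 2×(2) gives 43p₁ = 1438, so p₁ = 1438/43.
Back-substitute into (2): p₂ = (107 − 3×1438/43) / 7 = 41/43.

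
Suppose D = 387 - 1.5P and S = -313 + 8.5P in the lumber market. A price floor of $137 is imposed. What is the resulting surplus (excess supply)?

Surplus = 670

Equilibrium price would be P* = 70, so the floor at 137 binds.
At P = 137: D = 181.5, S = 851.5.
Surplus = 851.5 − 181.5 = 670.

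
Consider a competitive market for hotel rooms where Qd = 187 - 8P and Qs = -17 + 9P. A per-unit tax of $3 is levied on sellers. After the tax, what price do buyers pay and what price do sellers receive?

Pre-tax equilibrium: P* = 12, Q* = 91.
Tax on sellers shifts supply to Qs = -17 + 9(P − 3) = -44 + 9P.
187 - 8P = -44 + 9P gives buyer price Pb = 231/17; sellers receive Ps = 231/17 − 3 = 180/17.
New quantity: Q = 187 − 8(231/17) = 1331/17.

Buyers pay 231/17, sellers receive 180/17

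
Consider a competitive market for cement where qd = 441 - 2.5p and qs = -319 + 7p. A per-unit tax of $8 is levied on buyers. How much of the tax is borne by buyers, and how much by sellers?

Pre-tax equilibrium: p* = 80, q* = 241.
Tax on buyers shifts demand to qd = 441 − 2.5(p + 8) = 421 - 2.5p.
421 - 2.5p = -319 + 7p gives seller price ps = 1480/19; buyers pay pb = 1480/19 + 8 = 1632/19.
New quantity: q = 441 − 2.5(1632/19) = 4299/19.
Buyer burden = 1632/19 − 80 = 112/19; seller burden = 80 − 1480/19 = 40/19.

Buyers bear 112/19, sellers bear 40/19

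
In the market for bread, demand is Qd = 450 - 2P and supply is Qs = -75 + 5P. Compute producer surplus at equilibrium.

Producer surplus = 9000

Equilibrium: 450 - 2P = -75 + 5P gives P* = 75, Q* = 300.
Supply starts at P = 15 (where Qs = 0).
PS = ½(75 − 15)(300) = 9000.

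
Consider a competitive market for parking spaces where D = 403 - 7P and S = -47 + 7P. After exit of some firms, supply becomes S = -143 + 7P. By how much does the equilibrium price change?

ΔP = 48/7

Original equilibrium: P* = 225/7, Q* = 178.
New equilibrium: 403 - 7P = -143 + 7P, so 546 = 14P and P' = 39; Q' = 403 − 7(39) = 130.
Change in price: 39 − 225/7 = 48/7.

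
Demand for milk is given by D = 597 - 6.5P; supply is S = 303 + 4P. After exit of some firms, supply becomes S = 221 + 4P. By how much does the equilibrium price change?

ΔP = 164/21

Original equilibrium: P* = 28, Q* = 415.
New equilibrium: 597 - 6.5P = 221 + 4P, so 376 = 10.5P and P' = 752/21; Q' = 597 − 6.5(752/21) = 7649/21.
Change in price: 752/21 − 28 = 164/21.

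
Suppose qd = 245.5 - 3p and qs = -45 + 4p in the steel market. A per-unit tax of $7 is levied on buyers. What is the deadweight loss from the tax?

Pre-tax equilibrium: p* = 41.5, q* = 121.
Tax on buyers shifts demand to qd = 245.5 − 3(p + 7) = 224.5 - 3p.
224.5 - 3p = -45 + 4p gives seller price ps = 38.5; buyers pay pb = 38.5 + 7 = 45.5.
New quantity: q = 245.5 − 3(45.5) = 109.
DWL = ½ × 7 × (121 − 109) = 42.

Deadweight loss = 42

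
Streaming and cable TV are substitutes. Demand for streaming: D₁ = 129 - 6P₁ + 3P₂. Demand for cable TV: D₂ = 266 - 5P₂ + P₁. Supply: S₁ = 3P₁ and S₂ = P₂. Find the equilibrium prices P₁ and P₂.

P₁ = 524/17, P₂ = 841/17

Market 1: 129 - 6P₁ + 3P₂ = 3P₁ → 9P₁ - 3P₂ = 129.
Market 2: 6P₂ - P₁ = 266.
Eliminating P₂: 6×(1) + 3×(2) gives 51P₁ = 1572, so P₁ = 524/17.
Back-substitute into (2): P₂ = (266 + 1×524/17) / 6 = 841/17.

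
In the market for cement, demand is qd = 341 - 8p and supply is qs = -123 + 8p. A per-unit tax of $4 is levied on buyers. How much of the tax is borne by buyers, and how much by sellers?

Pre-tax equilibrium: p* = 29, q* = 109.
Tax on buyers shifts demand to qd = 341 − 8(p + 4) = 309 - 8p.
309 - 8p = -123 + 8p gives seller price ps = 27; buyers pay pb = 27 + 4 = 31.
New quantity: q = 341 − 8(31) = 93.
Buyer burden = 31 − 29 = 2; seller burden = 29 − 27 = 2.

Buyers bear $2, sellers bear $2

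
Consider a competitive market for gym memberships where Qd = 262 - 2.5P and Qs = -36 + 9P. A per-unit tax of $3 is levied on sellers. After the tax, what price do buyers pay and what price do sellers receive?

Pre-tax equilibrium: P* = 596/23, Q* = 4536/23.
Tax on sellers shifts supply to Qs = -36 + 9(P − 3) = -63 + 9P.
262 - 2.5P = -63 + 9P gives buyer price Pb = 650/23; sellers receive Ps = 650/23 − 3 = 581/23.
New quantity: Q = 262 − 2.5(650/23) = 4401/23.

Buyers pay 650/23, sellers receive 581/23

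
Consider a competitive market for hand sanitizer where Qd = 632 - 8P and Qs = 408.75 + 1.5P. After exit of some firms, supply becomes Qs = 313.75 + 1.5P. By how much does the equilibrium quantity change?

ΔQ = -80

Original equilibrium: P* = 23.5, Q* = 444.
New equilibrium: 632 - 8P = 313.75 + 1.5P, so 318.25 = 9.5P and P' = 33.5; Q' = 632 − 8(33.5) = 364.
Change in quantity: 364 − 444 = -80.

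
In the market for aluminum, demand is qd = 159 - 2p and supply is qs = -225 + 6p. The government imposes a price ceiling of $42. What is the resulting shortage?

Shortage = 48

Equilibrium price would be p* = 48, so the ceiling at 42 binds.
At p = 42: qd = 159 − 2(42) = 75, qs = -225 + 6(42) = 27.
Shortage = 75 − 27 = 48.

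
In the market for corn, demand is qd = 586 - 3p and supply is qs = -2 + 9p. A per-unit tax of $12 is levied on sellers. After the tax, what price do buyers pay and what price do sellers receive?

Pre-tax equilibrium: p* = 49, q* = 439.
Tax on sellers shifts supply to qs = -2 + 9(p − 12) = -110 + 9p.
586 - 3p = -110 + 9p gives buyer price pb = 58; sellers receive ps = 58 − 12 = 46.
New quantity: q = 586 − 3(58) = 412.

Buyers pay $58, sellers receive $46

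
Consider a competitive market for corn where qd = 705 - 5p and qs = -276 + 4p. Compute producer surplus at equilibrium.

Producer surplus = 3200

Equilibrium: 705 - 5p = -276 + 4p gives p* = 109, q* = 160.
Supply starts at p = 69 (where qs = 0).
PS = ½(109 − 69)(160) = 3200.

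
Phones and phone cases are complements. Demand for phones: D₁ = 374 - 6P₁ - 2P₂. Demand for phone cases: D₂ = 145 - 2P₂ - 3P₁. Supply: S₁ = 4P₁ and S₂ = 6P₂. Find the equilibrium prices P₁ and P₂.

P₁ = 1351/37, P₂ = 164/37

Market 1: 374 - 6P₁ - 2P₂ = 4P₁ → 10P₁ + 2P₂ = 374.
Market 2: 8P₂ + 3P₁ = 145.
Eliminating P₂: 8×(1) − 2×(2) gives 74P₁ = 2702, so P₁ = 1351/37.
Back-substitute into (2): P₂ = (145 − 3×1351/37) / 8 = 164/37.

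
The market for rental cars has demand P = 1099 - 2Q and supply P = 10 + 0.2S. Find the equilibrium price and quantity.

Set the two price expressions equal: 1099 - 2Q = 10 + 0.2Q.
1089 = 2.2Q, so Q* = 495.
P* = 1099 − (2)(495) = 109.

P* = 109, Q* = 495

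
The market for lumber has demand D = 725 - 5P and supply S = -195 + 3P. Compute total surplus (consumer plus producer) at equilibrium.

Total surplus = 6000

Equilibrium: 725 - 5P = -195 + 3P gives P* = 115, Q* = 150.
Demand choke price: P = 145; supply starts at P = 65.
CS = ½(145 − 115)(150) = 2250; PS = ½(115 − 65)(150) = 3750.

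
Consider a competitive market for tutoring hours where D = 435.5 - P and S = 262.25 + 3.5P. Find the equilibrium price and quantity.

P* = 38.5, Q* = 397

Set D = S: 435.5 - P = 262.25 + 3.5P.
173.25 = 4.5P, so P* = 38.5.
Q* = 435.5 − 1(38.5) = 397.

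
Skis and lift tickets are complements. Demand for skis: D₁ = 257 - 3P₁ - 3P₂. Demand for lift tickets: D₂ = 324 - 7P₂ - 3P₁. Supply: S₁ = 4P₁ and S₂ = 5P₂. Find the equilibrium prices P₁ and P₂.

P₁ = 28.16, P₂ = 19.96

Market 1: 257 - 3P₁ - 3P₂ = 4P₁ → 7P₁ + 3P₂ = 257.
Market 2: 12P₂ + 3P₁ = 324.
Eliminating P₂: 12×(1) − 3×(2) gives 75P₁ = 2112, so P₁ = 28.16.
Back-substitute into (2): P₂ = (324 − 3×28.16) / 12 = 19.96.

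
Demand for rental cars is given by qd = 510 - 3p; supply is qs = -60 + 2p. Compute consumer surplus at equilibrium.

Equilibrium: 510 - 3p = -60 + 2p gives p* = 114, q* = 168.
Demand choke price (qd = 0): p = 170.
CS = ½(170 − 114)(168) = 4704.

Consumer surplus = 4704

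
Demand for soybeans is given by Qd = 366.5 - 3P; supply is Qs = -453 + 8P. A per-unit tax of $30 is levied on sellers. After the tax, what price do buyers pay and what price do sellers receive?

Buyers pay 2119/22, sellers receive 1459/22

Pre-tax equilibrium: P* = 74.5, Q* = 143.
Tax on sellers shifts supply to Qs = -453 + 8(P − 30) = -693 + 8P.
366.5 - 3P = -693 + 8P gives buyer price Pb = 2119/22; sellers receive Ps = 2119/22 − 30 = 1459/22.
New quantity: Q = 366.5 − 3(2119/22) = 853/11.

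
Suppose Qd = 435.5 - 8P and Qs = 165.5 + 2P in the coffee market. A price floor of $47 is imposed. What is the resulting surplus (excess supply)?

Equilibrium price would be P* = 27, so the floor at 47 binds.
At P = 47: Qd = 59.5, Qs = 259.5.
Surplus = 259.5 − 59.5 = 200.

Surplus = 200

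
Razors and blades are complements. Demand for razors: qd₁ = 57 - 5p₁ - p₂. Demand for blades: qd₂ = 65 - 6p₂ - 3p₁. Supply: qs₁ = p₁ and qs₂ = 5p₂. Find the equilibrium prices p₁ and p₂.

Market 1: 57 - 5p₁ - p₂ = p₁ → 6p₁ + p₂ = 57.
Market 2: 11p₂ + 3p₁ = 65.
Eliminating p₂: 11×(1) − 1×(2) gives 63p₁ = 562, so p₁ = 562/63.
Back-substitute into (2): p₂ = (65 − 3×562/63) / 11 = 73/21.

p₁ = 562/63, p₂ = 73/21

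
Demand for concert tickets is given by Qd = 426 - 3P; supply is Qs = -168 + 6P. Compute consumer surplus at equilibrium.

Consumer surplus = 8664

Equilibrium: 426 - 3P = -168 + 6P gives P* = 66, Q* = 228.
Demand choke price (Qd = 0): P = 142.
CS = ½(142 − 66)(228) = 8664.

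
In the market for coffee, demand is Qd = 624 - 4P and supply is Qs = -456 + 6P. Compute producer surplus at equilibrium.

Equilibrium: 624 - 4P = -456 + 6P gives P* = 108, Q* = 192.
Supply starts at P = 76 (where Qs = 0).
PS = ½(108 − 76)(192) = 3072.

Producer surplus = 3072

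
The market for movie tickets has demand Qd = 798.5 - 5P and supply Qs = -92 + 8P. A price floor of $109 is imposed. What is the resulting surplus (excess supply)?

Equilibrium price would be P* = 68.5, so the floor at 109 binds.
At P = 109: Qd = 253.5, Qs = 780.
Surplus = 780 − 253.5 = 526.5.

Surplus = 526.5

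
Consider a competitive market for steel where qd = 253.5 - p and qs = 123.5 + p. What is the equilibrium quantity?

Set qd = qs: 253.5 - p = 123.5 + p.
130 = 2p, so p* = 65.
q* = 253.5 − 1(65) = 188.5.

q* = 188.5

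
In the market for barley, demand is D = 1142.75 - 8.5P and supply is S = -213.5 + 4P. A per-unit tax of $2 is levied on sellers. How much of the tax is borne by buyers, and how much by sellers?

Pre-tax equilibrium: P* = 108.5, Q* = 220.5.
Tax on sellers shifts supply to S = -213.5 + 4(P − 2) = -221.5 + 4P.
1142.75 - 8.5P = -221.5 + 4P gives buyer price Pb = 109.14; sellers receive Ps = 109.14 − 2 = 107.14.
New quantity: Q = 1142.75 − 8.5(109.14) = 215.06.
Buyer burden = 109.14 − 108.5 = 0.64; seller burden = 108.5 − 107.14 = 1.36.

Buyers bear $0.64, sellers bear $1.36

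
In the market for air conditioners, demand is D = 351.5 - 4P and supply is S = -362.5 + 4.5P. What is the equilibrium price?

Set D = S: 351.5 - 4P = -362.5 + 4.5P.
714 = 8.5P, so P* = 84.
Q* = 351.5 − 4(84) = 15.5.

P* = 84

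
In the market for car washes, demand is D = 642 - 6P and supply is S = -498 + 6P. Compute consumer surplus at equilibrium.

Consumer surplus = 432

Equilibrium: 642 - 6P = -498 + 6P gives P* = 95, Q* = 72.
Demand choke price (D = 0): P = 107.
CS = ½(107 − 95)(72) = 432.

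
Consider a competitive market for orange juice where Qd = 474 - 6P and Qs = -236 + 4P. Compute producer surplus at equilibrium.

Equilibrium: 474 - 6P = -236 + 4P gives P* = 71, Q* = 48.
Supply starts at P = 59 (where Qs = 0).
PS = ½(71 − 59)(48) = 288.

Producer surplus = 288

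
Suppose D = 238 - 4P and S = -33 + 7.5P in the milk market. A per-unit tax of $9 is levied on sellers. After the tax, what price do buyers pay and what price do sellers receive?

Buyers pay 677/23, sellers receive 470/23

Pre-tax equilibrium: P* = 542/23, Q* = 3306/23.
Tax on sellers shifts supply to S = -33 + 7.5(P − 9) = -100.5 + 7.5P.
238 - 4P = -100.5 + 7.5P gives buyer price Pb = 677/23; sellers receive Ps = 677/23 − 9 = 470/23.
New quantity: Q = 238 − 4(677/23) = 2766/23.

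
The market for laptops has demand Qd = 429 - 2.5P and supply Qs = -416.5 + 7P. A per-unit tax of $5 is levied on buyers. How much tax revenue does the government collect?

Pre-tax equilibrium: P* = 89, Q* = 206.5.
Tax on buyers shifts demand to Qd = 429 − 2.5(P + 5) = 416.5 - 2.5P.
416.5 - 2.5P = -416.5 + 7P gives seller price Ps = 1666/19; buyers pay Pb = 1666/19 + 5 = 1761/19.
New quantity: Q = 429 − 2.5(1761/19) = 7497/38.
Revenue = 5 × 7497/38 = 37485/38.

Tax revenue = 37485/38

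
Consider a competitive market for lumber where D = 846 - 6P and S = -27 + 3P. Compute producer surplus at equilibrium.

Producer surplus = 11616

Equilibrium: 846 - 6P = -27 + 3P gives P* = 97, Q* = 264.
Supply starts at P = 9 (where S = 0).
PS = ½(97 − 9)(264) = 11616.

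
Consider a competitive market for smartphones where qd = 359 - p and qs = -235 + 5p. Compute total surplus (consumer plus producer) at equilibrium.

Total surplus = 40560

Equilibrium: 359 - p = -235 + 5p gives p* = 99, q* = 260.
Demand choke price: p = 359; supply starts at p = 47.
CS = ½(359 − 99)(260) = 33800; PS = ½(99 − 47)(260) = 6760.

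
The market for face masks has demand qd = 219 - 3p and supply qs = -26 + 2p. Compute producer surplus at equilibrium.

Producer surplus = 1296

Equilibrium: 219 - 3p = -26 + 2p gives p* = 49, q* = 72.
Supply starts at p = 13 (where qs = 0).
PS = ½(49 − 13)(72) = 1296.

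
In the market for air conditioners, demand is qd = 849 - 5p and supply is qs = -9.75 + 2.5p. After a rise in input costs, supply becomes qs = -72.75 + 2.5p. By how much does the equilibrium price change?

Original equilibrium: p* = 114.5, q* = 276.5.
New equilibrium: 849 - 5p = -72.75 + 2.5p, so 921.75 = 7.5p and p' = 122.9; q' = 849 − 5(122.9) = 234.5.
Change in price: 122.9 − 114.5 = 8.4.

Δp = 8.4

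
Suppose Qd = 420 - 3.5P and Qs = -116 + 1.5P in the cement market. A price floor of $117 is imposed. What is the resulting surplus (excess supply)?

Surplus = 49

Equilibrium price would be P* = 107.2, so the floor at 117 binds.
At P = 117: Qd = 10.5, Qs = 59.5.
Surplus = 59.5 − 10.5 = 49.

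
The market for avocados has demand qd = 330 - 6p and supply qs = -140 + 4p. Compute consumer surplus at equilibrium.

Consumer surplus = 192

Equilibrium: 330 - 6p = -140 + 4p gives p* = 47, q* = 48.
Demand choke price (qd = 0): p = 55.
CS = ½(55 − 47)(48) = 192.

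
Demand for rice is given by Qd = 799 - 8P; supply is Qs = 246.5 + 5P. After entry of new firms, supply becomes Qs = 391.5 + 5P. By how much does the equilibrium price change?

ΔP = -145/13

Original equilibrium: P* = 42.5, Q* = 459.
New equilibrium: 799 - 8P = 391.5 + 5P, so 407.5 = 13P and P' = 815/26; Q' = 799 − 8(815/26) = 7127/13.
Change in price: 815/26 − 42.5 = -145/13.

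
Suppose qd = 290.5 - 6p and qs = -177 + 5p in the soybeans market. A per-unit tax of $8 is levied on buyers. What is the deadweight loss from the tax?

Pre-tax equilibrium: p* = 42.5, q* = 35.5.
Tax on buyers shifts demand to qd = 290.5 − 6(p + 8) = 242.5 - 6p.
242.5 - 6p = -177 + 5p gives seller price ps = 839/22; buyers pay pb = 839/22 + 8 = 1015/22.
New quantity: q = 290.5 − 6(1015/22) = 301/22.
DWL = ½ × 8 × (35.5 − 301/22) = 960/11.

Deadweight loss = 960/11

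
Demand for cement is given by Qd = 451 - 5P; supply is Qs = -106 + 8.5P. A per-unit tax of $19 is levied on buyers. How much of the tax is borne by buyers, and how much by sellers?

Pre-tax equilibrium: P* = 1114/27, Q* = 6607/27.
Tax on buyers shifts demand to Qd = 451 − 5(P + 19) = 356 - 5P.
356 - 5P = -106 + 8.5P gives seller price Ps = 308/9; buyers pay Pb = 308/9 + 19 = 479/9.
New quantity: Q = 451 − 5(479/9) = 1664/9.
Buyer burden = 479/9 − 1114/27 = 323/27; seller burden = 1114/27 − 308/9 = 190/27.

Buyers bear 323/27, sellers bear 190/27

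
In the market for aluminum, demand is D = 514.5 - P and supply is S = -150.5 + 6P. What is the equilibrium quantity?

Set D = S: 514.5 - P = -150.5 + 6P.
665 = 7P, so P* = 95.
Q* = 514.5 − 1(95) = 419.5.

Q* = 419.5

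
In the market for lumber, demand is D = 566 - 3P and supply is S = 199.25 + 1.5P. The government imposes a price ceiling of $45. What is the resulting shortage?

Equilibrium price would be P* = 81.5, so the ceiling at 45 binds.
At P = 45: D = 566 − 3(45) = 431, S = 199.25 + 1.5(45) = 266.75.
Shortage = 431 − 266.75 = 164.25.

Shortage = 164.25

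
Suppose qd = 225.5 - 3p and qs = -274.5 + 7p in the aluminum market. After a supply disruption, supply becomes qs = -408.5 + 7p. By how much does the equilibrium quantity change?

Original equilibrium: p* = 50, q* = 75.5.
New equilibrium: 225.5 - 3p = -408.5 + 7p, so 634 = 10p and p' = 63.4; q' = 225.5 − 3(63.4) = 35.3.
Change in quantity: 35.3 − 75.5 = -40.2.

Δq = -40.2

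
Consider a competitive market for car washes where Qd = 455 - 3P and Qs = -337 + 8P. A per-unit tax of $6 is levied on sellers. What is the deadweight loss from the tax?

Pre-tax equilibrium: P* = 72, Q* = 239.
Tax on sellers shifts supply to Qs = -337 + 8(P − 6) = -385 + 8P.
455 - 3P = -385 + 8P gives buyer price Pb = 840/11; sellers receive Ps = 840/11 − 6 = 774/11.
New quantity: Q = 455 − 3(840/11) = 2485/11.
DWL = ½ × 6 × (239 − 2485/11) = 432/11.

Deadweight loss = 432/11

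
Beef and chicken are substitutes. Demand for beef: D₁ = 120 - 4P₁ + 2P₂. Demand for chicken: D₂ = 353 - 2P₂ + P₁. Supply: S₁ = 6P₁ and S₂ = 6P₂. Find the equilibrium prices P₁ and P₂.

P₁ = 833/39, P₂ = 1825/39

Market 1: 120 - 4P₁ + 2P₂ = 6P₁ → 10P₁ - 2P₂ = 120.
Market 2: 8P₂ - P₁ = 353.
Eliminating P₂: 8×(1) + 2×(2) gives 78P₁ = 1666, so P₁ = 833/39.
Back-substitute into (2): P₂ = (353 + 1×833/39) / 8 = 1825/39.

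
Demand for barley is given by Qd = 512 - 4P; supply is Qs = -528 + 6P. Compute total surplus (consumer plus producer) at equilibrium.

Total surplus = 1920

Equilibrium: 512 - 4P = -528 + 6P gives P* = 104, Q* = 96.
Demand choke price: P = 128; supply starts at P = 88.
CS = ½(128 − 104)(96) = 1152; PS = ½(104 − 88)(96) = 768.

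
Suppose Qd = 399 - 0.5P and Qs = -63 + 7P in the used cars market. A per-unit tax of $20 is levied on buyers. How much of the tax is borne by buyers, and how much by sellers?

Buyers bear 56/3, sellers bear 4/3

Pre-tax equilibrium: P* = 61.6, Q* = 368.2.
Tax on buyers shifts demand to Qd = 399 − 0.5(P + 20) = 389 - 0.5P.
389 - 0.5P = -63 + 7P gives seller price Ps = 904/15; buyers pay Pb = 904/15 + 20 = 1204/15.
New quantity: Q = 399 − 0.5(1204/15) = 5383/15.
Buyer burden = 1204/15 − 61.6 = 56/3; seller burden = 61.6 − 904/15 = 4/3.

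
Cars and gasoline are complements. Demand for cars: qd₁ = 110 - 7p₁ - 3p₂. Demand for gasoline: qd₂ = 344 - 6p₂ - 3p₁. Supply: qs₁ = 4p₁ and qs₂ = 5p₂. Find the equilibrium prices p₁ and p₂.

p₁ = 89/56, p₂ = 1727/56

Market 1: 110 - 7p₁ - 3p₂ = 4p₁ → 11p₁ + 3p₂ = 110.
Market 2: 11p₂ + 3p₁ = 344.
Eliminating p₂: 11×(1) − 3×(2) gives 112p₁ = 178, so p₁ = 89/56.
Back-substitute into (2): p₂ = (344 − 3×89/56) / 11 = 1727/56.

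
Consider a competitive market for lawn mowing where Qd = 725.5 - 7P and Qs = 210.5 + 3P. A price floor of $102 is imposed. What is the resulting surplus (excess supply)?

Surplus = 505

Equilibrium price would be P* = 51.5, so the floor at 102 binds.
At P = 102: Qd = 11.5, Qs = 516.5.
Surplus = 516.5 − 11.5 = 505.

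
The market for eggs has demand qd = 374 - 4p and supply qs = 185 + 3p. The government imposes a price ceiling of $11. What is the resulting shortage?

Shortage = 112

Equilibrium price would be p* = 27, so the ceiling at 11 binds.
At p = 11: qd = 374 − 4(11) = 330, qs = 185 + 3(11) = 218.
Shortage = 330 − 218 = 112.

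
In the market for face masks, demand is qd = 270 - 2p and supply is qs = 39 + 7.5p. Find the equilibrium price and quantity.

Set qd = qs: 270 - 2p = 39 + 7.5p.
231 = 9.5p, so p* = 462/19.
q* = 270 − 2(462/19) = 4206/19.

p* = 462/19, q* = 4206/19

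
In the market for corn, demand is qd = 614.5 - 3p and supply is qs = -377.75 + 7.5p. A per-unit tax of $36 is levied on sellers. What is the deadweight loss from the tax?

Deadweight loss = 9720/7

Pre-tax equilibrium: p* = 94.5, q* = 331.
Tax on sellers shifts supply to qs = -377.75 + 7.5(p − 36) = -647.75 + 7.5p.
614.5 - 3p = -647.75 + 7.5p gives buyer price pb = 1683/14; sellers receive ps = 1683/14 − 36 = 1179/14.
New quantity: q = 614.5 − 3(1683/14) = 1777/7.
DWL = ½ × 36 × (331 − 1777/7) = 9720/7.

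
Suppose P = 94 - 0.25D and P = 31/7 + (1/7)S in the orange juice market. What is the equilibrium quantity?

Q* = 228

Set the two price expressions equal: 94 - 0.25Q = 31/7 + (1/7)Q.
627/7 = (11/28)Q, so Q* = 228.
P* = 94 − (0.25)(228) = 37.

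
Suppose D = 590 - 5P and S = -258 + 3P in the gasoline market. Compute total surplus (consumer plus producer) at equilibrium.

Total surplus = 960

Equilibrium: 590 - 5P = -258 + 3P gives P* = 106, Q* = 60.
Demand choke price: P = 118; supply starts at P = 86.
CS = ½(118 − 106)(60) = 360; PS = ½(106 − 86)(60) = 600.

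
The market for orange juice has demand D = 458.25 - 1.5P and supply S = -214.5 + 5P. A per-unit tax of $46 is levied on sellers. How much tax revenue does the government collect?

Pre-tax equilibrium: P* = 103.5, Q* = 303.
Tax on sellers shifts supply to S = -214.5 + 5(P − 46) = -444.5 + 5P.
458.25 - 1.5P = -444.5 + 5P gives buyer price Pb = 3611/26; sellers receive Ps = 3611/26 − 46 = 2415/26.
New quantity: Q = 458.25 − 1.5(3611/26) = 3249/13.
Revenue = 46 × 3249/13 = 149454/13.

Tax revenue = 149454/13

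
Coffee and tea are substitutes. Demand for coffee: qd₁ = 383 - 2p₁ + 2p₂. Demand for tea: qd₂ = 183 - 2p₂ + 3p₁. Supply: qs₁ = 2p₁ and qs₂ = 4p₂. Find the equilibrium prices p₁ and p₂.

p₁ = 148, p₂ = 104.5

Market 1: 383 - 2p₁ + 2p₂ = 2p₁ → 4p₁ - 2p₂ = 383.
Market 2: 6p₂ - 3p₁ = 183.
Eliminating p₂: 6×(1) + 2×(2) gives 18p₁ = 2664, so p₁ = 148.
Back-substitute into (2): p₂ = (183 + 3×148) / 6 = 104.5.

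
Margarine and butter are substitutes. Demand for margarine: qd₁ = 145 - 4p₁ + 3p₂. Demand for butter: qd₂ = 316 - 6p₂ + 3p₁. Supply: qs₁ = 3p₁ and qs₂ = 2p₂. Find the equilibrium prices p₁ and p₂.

Market 1: 145 - 4p₁ + 3p₂ = 3p₁ → 7p₁ - 3p₂ = 145.
Market 2: 8p₂ - 3p₁ = 316.
Eliminating p₂: 8×(1) + 3×(2) gives 47p₁ = 2108, so p₁ = 2108/47.
Back-substitute into (2): p₂ = (316 + 3×2108/47) / 8 = 2647/47.

p₁ = 2108/47, p₂ = 2647/47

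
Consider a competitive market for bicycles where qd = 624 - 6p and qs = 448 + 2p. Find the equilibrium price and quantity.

p* = 22, q* = 492

Set qd = qs: 624 - 6p = 448 + 2p.
176 = 8p, so p* = 22.
q* = 624 − 6(22) = 492.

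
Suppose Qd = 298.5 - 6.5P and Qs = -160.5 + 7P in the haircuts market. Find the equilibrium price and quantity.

Set Qd = Qs: 298.5 - 6.5P = -160.5 + 7P.
459 = 13.5P, so P* = 34.
Q* = 298.5 − 6.5(34) = 77.5.

P* = 34, Q* = 77.5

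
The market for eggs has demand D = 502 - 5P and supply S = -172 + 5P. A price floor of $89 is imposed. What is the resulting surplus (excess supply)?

Surplus = 216

Equilibrium price would be P* = 67.4, so the floor at 89 binds.
At P = 89: D = 57, S = 273.
Surplus = 273 − 57 = 216.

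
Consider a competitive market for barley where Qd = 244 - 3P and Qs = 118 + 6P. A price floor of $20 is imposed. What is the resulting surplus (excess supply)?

Equilibrium price would be P* = 14, so the floor at 20 binds.
At P = 20: Qd = 184, Qs = 238.
Surplus = 238 − 184 = 54.

Surplus = 54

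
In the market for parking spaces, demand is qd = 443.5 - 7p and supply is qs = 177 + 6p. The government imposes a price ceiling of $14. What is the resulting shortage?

Shortage = 84.5

Equilibrium price would be p* = 20.5, so the ceiling at 14 binds.
At p = 14: qd = 443.5 − 7(14) = 345.5, qs = 177 + 6(14) = 261.
Shortage = 345.5 − 261 = 84.5.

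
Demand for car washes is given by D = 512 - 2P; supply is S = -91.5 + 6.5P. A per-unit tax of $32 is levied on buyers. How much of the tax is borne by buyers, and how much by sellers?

Pre-tax equilibrium: P* = 71, Q* = 370.
Tax on buyers shifts demand to D = 512 − 2(P + 32) = 448 - 2P.
448 - 2P = -91.5 + 6.5P gives seller price Ps = 1079/17; buyers pay Pb = 1079/17 + 32 = 1623/17.
New quantity: Q = 512 − 2(1623/17) = 5458/17.
Buyer burden = 1623/17 − 71 = 416/17; seller burden = 71 − 1079/17 = 128/17.

Buyers bear 416/17, sellers bear 128/17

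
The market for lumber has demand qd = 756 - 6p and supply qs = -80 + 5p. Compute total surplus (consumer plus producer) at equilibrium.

Total surplus = 16500

Equilibrium: 756 - 6p = -80 + 5p gives p* = 76, q* = 300.
Demand choke price: p = 126; supply starts at p = 16.
CS = ½(126 − 76)(300) = 7500; PS = ½(76 − 16)(300) = 9000.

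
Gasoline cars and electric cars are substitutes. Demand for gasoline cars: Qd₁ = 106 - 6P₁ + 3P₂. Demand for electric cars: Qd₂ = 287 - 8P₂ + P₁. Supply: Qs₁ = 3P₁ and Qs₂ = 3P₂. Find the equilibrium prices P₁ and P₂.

Market 1: 106 - 6P₁ + 3P₂ = 3P₁ → 9P₁ - 3P₂ = 106.
Market 2: 11P₂ - P₁ = 287.
Eliminating P₂: 11×(1) + 3×(2) gives 96P₁ = 2027, so P₁ = 2027/96.
Back-substitute into (2): P₂ = (287 + 1×2027/96) / 11 = 2689/96.

P₁ = 2027/96, P₂ = 2689/96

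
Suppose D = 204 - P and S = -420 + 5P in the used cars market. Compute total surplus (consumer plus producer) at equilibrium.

Total surplus = 6000

Equilibrium: 204 - P = -420 + 5P gives P* = 104, Q* = 100.
Demand choke price: P = 204; supply starts at P = 84.
CS = ½(204 − 104)(100) = 5000; PS = ½(104 − 84)(100) = 1000.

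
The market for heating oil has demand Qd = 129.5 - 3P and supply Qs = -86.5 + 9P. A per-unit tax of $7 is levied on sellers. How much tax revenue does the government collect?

Tax revenue = 418.25

Pre-tax equilibrium: P* = 18, Q* = 75.5.
Tax on sellers shifts supply to Qs = -86.5 + 9(P − 7) = -149.5 + 9P.
129.5 - 3P = -149.5 + 9P gives buyer price Pb = 23.25; sellers receive Ps = 23.25 − 7 = 16.25.
New quantity: Q = 129.5 − 3(23.25) = 59.75.
Revenue = 7 × 59.75 = 418.25.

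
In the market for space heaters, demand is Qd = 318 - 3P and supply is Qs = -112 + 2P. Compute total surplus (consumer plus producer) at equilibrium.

Equilibrium: 318 - 3P = -112 + 2P gives P* = 86, Q* = 60.
Demand choke price: P = 106; supply starts at P = 56.
CS = ½(106 − 86)(60) = 600; PS = ½(86 − 56)(60) = 900.

Total surplus = 1500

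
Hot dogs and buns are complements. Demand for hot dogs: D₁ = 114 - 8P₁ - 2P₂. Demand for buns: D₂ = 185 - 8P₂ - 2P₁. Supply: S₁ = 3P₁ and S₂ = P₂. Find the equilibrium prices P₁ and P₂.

P₁ = 656/95, P₂ = 1807/95

Market 1: 114 - 8P₁ - 2P₂ = 3P₁ → 11P₁ + 2P₂ = 114.
Market 2: 9P₂ + 2P₁ = 185.
Eliminating P₂: 9×(1) − 2×(2) gives 95P₁ = 656, so P₁ = 656/95.
Back-substitute into (2): P₂ = (185 − 2×656/95) / 9 = 1807/95.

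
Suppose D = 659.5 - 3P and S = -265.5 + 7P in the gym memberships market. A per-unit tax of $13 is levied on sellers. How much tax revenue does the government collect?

Pre-tax equilibrium: P* = 92.5, Q* = 382.
Tax on sellers shifts supply to S = -265.5 + 7(P − 13) = -356.5 + 7P.
659.5 - 3P = -356.5 + 7P gives buyer price Pb = 101.6; sellers receive Ps = 101.6 − 13 = 88.6.
New quantity: Q = 659.5 − 3(101.6) = 354.7.
Revenue = 13 × 354.7 = 4611.1.

Tax revenue = 4611.1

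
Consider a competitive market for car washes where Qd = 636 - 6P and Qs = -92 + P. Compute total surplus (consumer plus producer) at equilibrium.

Total surplus = 84

Equilibrium: 636 - 6P = -92 + P gives P* = 104, Q* = 12.
Demand choke price: P = 106; supply starts at P = 92.
CS = ½(106 − 104)(12) = 12; PS = ½(104 − 92)(12) = 72.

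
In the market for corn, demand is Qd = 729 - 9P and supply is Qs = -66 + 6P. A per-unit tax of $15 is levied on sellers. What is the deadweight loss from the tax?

Pre-tax equilibrium: P* = 53, Q* = 252.
Tax on sellers shifts supply to Qs = -66 + 6(P − 15) = -156 + 6P.
729 - 9P = -156 + 6P gives buyer price Pb = 59; sellers receive Ps = 59 − 15 = 44.
New quantity: Q = 729 − 9(59) = 198.
DWL = ½ × 15 × (252 − 198) = 405.

Deadweight loss = 405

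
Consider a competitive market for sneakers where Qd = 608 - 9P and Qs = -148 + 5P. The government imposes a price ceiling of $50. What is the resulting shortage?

Shortage = 56

Equilibrium price would be P* = 54, so the ceiling at 50 binds.
At P = 50: Qd = 608 − 9(50) = 158, Qs = -148 + 5(50) = 102.
Shortage = 158 − 102 = 56.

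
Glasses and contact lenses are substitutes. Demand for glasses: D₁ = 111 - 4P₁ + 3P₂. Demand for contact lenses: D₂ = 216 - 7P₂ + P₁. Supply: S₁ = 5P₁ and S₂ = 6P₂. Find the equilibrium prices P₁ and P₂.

Market 1: 111 - 4P₁ + 3P₂ = 5P₁ → 9P₁ - 3P₂ = 111.
Market 2: 13P₂ - P₁ = 216.
Eliminating P₂: 13×(1) + 3×(2) gives 114P₁ = 2091, so P₁ = 697/38.
Back-substitute into (2): P₂ = (216 + 1×697/38) / 13 = 685/38.

P₁ = 697/38, P₂ = 685/38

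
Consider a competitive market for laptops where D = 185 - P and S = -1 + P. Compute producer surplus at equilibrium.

Equilibrium: 185 - P = -1 + P gives P* = 93, Q* = 92.
Supply starts at P = 1 (where S = 0).
PS = ½(93 − 1)(92) = 4232.

Producer surplus = 4232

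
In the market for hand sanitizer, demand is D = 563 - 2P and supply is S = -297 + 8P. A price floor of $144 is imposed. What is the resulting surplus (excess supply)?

Equilibrium price would be P* = 86, so the floor at 144 binds.
At P = 144: D = 275, S = 855.
Surplus = 855 − 275 = 580.

Surplus = 580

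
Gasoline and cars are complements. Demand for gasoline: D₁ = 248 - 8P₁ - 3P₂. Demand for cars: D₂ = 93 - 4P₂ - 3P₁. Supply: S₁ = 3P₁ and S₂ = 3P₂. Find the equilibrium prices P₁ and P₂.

Market 1: 248 - 8P₁ - 3P₂ = 3P₁ → 11P₁ + 3P₂ = 248.
Market 2: 7P₂ + 3P₁ = 93.
Eliminating P₂: 7×(1) − 3×(2) gives 68P₁ = 1457, so P₁ = 1457/68.
Back-substitute into (2): P₂ = (93 − 3×1457/68) / 7 = 279/68.

P₁ = 1457/68, P₂ = 279/68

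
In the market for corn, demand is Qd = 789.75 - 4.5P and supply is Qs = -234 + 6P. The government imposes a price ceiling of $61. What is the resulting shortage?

Equilibrium price would be P* = 97.5, so the ceiling at 61 binds.
At P = 61: Qd = 789.75 − 4.5(61) = 515.25, Qs = -234 + 6(61) = 132.
Shortage = 515.25 − 132 = 383.25.

Shortage = 383.25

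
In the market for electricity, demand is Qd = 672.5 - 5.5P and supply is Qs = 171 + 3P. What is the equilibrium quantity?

Set Qd = Qs: 672.5 - 5.5P = 171 + 3P.
501.5 = 8.5P, so P* = 59.
Q* = 672.5 − 5.5(59) = 348.

Q* = 348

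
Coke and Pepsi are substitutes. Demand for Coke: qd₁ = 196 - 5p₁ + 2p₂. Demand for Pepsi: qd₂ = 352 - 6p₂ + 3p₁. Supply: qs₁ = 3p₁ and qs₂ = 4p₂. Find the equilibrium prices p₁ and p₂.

p₁ = 36, p₂ = 46

Market 1: 196 - 5p₁ + 2p₂ = 3p₁ → 8p₁ - 2p₂ = 196.
Market 2: 10p₂ - 3p₁ = 352.
Eliminating p₂: 10×(1) + 2×(2) gives 74p₁ = 2664, so p₁ = 36.
Back-substitute into (2): p₂ = (352 + 3×36) / 10 = 46.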